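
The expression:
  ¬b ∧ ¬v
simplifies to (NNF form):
¬b ∧ ¬v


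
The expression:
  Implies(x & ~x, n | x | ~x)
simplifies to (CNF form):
True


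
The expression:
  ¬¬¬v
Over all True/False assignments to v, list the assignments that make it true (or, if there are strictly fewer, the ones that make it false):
is true only for:
  v=False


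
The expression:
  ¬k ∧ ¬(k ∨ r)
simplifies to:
¬k ∧ ¬r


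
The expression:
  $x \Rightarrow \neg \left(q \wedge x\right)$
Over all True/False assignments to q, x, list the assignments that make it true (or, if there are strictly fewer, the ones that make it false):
is false only for:
  q=True, x=True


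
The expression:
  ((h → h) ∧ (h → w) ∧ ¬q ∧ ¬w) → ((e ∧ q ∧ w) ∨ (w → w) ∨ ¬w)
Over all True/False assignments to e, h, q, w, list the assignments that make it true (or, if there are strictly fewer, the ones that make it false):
is always true.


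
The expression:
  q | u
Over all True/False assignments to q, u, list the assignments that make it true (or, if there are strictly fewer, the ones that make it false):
is false only for:
  q=False, u=False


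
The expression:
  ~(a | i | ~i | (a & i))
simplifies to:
False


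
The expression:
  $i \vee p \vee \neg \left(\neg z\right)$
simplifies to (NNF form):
$i \vee p \vee z$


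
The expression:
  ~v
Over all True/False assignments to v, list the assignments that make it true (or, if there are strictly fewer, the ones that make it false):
is true only for:
  v=False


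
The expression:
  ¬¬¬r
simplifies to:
¬r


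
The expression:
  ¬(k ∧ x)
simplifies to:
¬k ∨ ¬x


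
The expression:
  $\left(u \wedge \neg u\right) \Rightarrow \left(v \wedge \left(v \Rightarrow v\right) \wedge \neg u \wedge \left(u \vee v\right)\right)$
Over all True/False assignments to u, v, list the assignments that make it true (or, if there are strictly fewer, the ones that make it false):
is always true.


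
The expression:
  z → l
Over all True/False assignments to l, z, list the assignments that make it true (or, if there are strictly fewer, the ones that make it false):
is false only for:
  l=False, z=True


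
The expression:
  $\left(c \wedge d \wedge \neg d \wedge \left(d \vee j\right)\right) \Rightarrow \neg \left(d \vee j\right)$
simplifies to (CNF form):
$\text{True}$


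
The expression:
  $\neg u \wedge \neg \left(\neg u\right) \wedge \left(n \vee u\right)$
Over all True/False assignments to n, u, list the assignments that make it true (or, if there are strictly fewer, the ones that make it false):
is never true.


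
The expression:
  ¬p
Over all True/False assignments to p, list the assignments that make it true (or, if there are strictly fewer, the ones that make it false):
is true only for:
  p=False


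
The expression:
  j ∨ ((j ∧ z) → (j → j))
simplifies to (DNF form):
True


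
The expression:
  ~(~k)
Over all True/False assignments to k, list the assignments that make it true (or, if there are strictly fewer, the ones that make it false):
is true only for:
  k=True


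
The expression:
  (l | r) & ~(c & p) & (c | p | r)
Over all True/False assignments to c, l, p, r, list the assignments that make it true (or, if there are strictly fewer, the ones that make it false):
is true only for:
  c=False, l=False, p=False, r=True;
  c=False, l=False, p=True, r=True;
  c=False, l=True, p=False, r=True;
  c=False, l=True, p=True, r=False;
  c=False, l=True, p=True, r=True;
  c=True, l=False, p=False, r=True;
  c=True, l=True, p=False, r=False;
  c=True, l=True, p=False, r=True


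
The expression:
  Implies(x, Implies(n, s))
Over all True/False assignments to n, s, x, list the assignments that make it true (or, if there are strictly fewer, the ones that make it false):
is false only for:
  n=True, s=False, x=True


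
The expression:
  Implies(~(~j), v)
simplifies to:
v | ~j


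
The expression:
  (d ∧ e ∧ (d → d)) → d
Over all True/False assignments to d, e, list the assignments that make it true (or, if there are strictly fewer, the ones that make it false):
is always true.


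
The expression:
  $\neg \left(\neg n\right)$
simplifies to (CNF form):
$n$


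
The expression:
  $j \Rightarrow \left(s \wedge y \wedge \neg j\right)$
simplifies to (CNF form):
$\neg j$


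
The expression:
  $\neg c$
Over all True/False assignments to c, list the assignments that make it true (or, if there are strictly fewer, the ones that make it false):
is true only for:
  c=False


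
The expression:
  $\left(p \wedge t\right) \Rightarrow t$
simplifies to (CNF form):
$\text{True}$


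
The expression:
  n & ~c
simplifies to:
n & ~c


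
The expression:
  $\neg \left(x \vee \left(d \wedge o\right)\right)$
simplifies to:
$\neg x \wedge \left(\neg d \vee \neg o\right)$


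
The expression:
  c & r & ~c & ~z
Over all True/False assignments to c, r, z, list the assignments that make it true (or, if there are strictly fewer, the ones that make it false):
is never true.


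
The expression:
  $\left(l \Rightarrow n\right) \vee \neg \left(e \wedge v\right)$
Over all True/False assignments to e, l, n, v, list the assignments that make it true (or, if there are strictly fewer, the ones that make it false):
is false only for:
  e=True, l=True, n=False, v=True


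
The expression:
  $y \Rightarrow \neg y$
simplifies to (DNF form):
$\neg y$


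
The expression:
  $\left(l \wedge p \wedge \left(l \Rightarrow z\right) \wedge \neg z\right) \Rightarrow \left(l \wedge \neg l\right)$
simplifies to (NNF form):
$\text{True}$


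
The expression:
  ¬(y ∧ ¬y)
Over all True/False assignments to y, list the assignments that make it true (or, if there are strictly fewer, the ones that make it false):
is always true.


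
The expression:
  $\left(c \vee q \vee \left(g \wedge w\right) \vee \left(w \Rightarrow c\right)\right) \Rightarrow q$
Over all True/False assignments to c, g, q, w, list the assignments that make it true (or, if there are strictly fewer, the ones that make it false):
is false only for:
  c=False, g=False, q=False, w=False;
  c=False, g=True, q=False, w=False;
  c=False, g=True, q=False, w=True;
  c=True, g=False, q=False, w=False;
  c=True, g=False, q=False, w=True;
  c=True, g=True, q=False, w=False;
  c=True, g=True, q=False, w=True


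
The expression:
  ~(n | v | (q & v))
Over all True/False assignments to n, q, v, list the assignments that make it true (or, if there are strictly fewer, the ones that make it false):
is true only for:
  n=False, q=False, v=False;
  n=False, q=True, v=False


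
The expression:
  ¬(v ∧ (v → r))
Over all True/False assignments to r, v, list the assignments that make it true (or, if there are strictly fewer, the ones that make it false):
is false only for:
  r=True, v=True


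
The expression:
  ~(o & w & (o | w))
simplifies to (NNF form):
~o | ~w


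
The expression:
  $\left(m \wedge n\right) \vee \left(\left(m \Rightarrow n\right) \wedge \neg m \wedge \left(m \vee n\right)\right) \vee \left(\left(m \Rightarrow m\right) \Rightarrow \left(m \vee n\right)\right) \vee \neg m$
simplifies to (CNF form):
$\text{True}$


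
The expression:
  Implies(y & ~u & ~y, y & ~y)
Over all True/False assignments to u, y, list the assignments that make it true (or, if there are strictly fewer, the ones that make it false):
is always true.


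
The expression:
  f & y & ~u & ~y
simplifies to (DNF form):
False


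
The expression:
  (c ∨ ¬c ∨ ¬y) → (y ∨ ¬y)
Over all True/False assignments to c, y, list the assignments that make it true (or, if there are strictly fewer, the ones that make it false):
is always true.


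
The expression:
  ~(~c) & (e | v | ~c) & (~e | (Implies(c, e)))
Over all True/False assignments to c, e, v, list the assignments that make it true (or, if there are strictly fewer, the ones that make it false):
is true only for:
  c=True, e=False, v=True;
  c=True, e=True, v=False;
  c=True, e=True, v=True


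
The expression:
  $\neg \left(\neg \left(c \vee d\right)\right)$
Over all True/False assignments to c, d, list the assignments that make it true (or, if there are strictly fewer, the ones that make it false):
is false only for:
  c=False, d=False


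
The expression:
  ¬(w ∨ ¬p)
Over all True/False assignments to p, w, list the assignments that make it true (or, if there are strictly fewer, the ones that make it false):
is true only for:
  p=True, w=False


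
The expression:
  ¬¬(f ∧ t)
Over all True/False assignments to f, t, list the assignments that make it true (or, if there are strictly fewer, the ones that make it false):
is true only for:
  f=True, t=True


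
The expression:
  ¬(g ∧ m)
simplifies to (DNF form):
¬g ∨ ¬m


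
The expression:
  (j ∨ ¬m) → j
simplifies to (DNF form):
j ∨ m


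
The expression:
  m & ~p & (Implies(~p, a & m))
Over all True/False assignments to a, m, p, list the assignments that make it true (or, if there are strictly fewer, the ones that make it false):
is true only for:
  a=True, m=True, p=False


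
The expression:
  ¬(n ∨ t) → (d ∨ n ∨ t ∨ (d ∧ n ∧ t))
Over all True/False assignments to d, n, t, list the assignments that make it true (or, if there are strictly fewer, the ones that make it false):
is false only for:
  d=False, n=False, t=False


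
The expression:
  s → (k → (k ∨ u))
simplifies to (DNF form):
True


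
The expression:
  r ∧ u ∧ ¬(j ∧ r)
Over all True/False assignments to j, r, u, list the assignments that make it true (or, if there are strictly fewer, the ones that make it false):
is true only for:
  j=False, r=True, u=True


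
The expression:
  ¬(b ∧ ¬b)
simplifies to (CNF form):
True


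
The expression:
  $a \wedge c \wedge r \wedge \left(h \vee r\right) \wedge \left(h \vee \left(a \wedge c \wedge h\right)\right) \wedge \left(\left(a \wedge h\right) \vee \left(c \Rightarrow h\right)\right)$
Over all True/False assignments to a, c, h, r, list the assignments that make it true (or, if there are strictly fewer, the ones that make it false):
is true only for:
  a=True, c=True, h=True, r=True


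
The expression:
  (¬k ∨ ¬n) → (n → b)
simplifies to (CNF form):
b ∨ k ∨ ¬n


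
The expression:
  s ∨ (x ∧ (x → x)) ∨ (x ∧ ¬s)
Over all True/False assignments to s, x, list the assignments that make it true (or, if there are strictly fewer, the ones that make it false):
is false only for:
  s=False, x=False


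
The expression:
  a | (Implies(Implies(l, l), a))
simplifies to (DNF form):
a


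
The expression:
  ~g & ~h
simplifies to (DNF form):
~g & ~h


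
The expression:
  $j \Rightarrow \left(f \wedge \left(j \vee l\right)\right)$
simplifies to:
$f \vee \neg j$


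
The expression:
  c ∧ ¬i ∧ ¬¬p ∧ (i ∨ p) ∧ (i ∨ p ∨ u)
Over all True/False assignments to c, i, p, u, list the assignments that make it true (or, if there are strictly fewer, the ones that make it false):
is true only for:
  c=True, i=False, p=True, u=False;
  c=True, i=False, p=True, u=True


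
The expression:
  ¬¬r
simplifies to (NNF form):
r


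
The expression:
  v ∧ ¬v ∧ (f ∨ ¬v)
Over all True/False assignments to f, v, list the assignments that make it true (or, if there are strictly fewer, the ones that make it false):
is never true.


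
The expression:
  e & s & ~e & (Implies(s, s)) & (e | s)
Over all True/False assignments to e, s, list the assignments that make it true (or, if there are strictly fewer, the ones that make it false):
is never true.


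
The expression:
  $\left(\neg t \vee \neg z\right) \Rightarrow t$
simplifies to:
$t$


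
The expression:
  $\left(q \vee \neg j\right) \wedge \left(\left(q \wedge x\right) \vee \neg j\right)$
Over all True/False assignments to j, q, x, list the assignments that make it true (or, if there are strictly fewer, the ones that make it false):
is false only for:
  j=True, q=False, x=False;
  j=True, q=False, x=True;
  j=True, q=True, x=False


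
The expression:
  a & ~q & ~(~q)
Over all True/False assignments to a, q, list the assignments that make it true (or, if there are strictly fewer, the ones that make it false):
is never true.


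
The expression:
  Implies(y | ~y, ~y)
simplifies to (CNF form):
~y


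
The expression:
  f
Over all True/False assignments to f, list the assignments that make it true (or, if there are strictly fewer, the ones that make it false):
is true only for:
  f=True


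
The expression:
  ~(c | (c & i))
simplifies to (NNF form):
~c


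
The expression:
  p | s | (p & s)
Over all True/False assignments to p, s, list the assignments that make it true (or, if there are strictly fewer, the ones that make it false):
is false only for:
  p=False, s=False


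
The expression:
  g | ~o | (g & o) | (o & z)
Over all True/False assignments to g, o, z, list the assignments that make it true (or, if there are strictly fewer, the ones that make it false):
is false only for:
  g=False, o=True, z=False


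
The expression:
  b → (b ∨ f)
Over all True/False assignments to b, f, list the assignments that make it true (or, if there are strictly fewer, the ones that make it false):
is always true.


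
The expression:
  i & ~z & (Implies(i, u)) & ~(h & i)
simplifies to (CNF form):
i & u & ~h & ~z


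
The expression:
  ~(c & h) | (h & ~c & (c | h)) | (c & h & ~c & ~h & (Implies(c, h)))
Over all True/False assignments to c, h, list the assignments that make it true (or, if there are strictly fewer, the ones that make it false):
is false only for:
  c=True, h=True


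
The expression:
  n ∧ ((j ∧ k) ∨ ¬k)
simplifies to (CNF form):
n ∧ (j ∨ ¬k)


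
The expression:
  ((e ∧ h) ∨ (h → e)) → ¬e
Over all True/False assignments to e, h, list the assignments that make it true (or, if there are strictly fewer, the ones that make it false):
is true only for:
  e=False, h=False;
  e=False, h=True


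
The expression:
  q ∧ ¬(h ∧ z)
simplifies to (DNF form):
(q ∧ ¬h) ∨ (q ∧ ¬z)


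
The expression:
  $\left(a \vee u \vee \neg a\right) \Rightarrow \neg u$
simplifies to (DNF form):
$\neg u$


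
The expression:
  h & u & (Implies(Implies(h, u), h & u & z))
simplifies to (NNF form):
h & u & z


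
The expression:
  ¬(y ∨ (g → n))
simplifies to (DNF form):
g ∧ ¬n ∧ ¬y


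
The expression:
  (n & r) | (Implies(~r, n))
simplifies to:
n | r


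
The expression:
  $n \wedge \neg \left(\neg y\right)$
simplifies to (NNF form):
$n \wedge y$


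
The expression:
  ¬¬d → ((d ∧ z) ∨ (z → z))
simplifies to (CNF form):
True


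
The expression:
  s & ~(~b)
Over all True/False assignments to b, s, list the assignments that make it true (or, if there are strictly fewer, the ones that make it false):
is true only for:
  b=True, s=True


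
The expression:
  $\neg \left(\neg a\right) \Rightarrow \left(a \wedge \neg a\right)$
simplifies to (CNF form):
$\neg a$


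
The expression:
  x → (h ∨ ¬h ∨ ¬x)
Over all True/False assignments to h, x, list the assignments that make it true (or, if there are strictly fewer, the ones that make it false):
is always true.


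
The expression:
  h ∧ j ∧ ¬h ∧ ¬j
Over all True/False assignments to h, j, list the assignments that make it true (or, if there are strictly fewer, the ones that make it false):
is never true.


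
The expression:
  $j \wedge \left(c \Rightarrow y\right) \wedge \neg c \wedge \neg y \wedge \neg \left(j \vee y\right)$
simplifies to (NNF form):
$\text{False}$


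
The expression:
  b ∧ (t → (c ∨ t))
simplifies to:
b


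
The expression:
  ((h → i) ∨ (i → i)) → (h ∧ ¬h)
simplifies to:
False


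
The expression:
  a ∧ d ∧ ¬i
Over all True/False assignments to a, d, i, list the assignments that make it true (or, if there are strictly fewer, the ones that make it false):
is true only for:
  a=True, d=True, i=False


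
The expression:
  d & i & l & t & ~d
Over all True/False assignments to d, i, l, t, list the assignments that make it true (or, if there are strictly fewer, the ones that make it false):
is never true.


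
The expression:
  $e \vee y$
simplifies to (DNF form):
$e \vee y$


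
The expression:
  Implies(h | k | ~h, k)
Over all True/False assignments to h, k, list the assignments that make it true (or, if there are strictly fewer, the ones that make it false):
is true only for:
  h=False, k=True;
  h=True, k=True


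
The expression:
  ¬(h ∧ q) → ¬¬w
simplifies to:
w ∨ (h ∧ q)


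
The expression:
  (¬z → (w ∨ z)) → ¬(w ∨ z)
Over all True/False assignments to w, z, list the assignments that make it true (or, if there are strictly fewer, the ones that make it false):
is true only for:
  w=False, z=False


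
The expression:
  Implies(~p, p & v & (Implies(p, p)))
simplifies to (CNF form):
p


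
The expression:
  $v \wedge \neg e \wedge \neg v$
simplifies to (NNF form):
$\text{False}$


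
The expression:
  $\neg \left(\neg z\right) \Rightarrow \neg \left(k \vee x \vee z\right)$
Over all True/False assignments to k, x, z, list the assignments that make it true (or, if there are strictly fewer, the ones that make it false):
is true only for:
  k=False, x=False, z=False;
  k=False, x=True, z=False;
  k=True, x=False, z=False;
  k=True, x=True, z=False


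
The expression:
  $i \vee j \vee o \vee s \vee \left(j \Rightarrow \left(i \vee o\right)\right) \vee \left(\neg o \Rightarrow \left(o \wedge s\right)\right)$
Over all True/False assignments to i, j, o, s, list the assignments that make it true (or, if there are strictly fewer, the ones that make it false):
is always true.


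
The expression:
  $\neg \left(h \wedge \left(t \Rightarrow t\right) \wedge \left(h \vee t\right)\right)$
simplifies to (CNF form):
$\neg h$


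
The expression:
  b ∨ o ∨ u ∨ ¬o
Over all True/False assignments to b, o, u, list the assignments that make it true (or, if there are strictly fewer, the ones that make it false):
is always true.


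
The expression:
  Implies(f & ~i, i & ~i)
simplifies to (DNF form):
i | ~f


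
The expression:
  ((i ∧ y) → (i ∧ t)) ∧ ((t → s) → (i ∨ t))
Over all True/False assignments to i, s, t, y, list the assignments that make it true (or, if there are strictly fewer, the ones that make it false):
is false only for:
  i=False, s=False, t=False, y=False;
  i=False, s=False, t=False, y=True;
  i=False, s=True, t=False, y=False;
  i=False, s=True, t=False, y=True;
  i=True, s=False, t=False, y=True;
  i=True, s=True, t=False, y=True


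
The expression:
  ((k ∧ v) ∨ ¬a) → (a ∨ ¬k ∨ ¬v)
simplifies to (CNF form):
a ∨ ¬k ∨ ¬v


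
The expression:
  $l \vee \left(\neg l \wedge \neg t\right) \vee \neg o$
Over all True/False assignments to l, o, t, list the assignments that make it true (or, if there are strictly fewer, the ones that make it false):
is false only for:
  l=False, o=True, t=True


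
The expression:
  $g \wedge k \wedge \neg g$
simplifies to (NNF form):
$\text{False}$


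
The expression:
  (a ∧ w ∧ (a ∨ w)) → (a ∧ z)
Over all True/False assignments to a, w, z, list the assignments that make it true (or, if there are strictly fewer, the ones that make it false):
is false only for:
  a=True, w=True, z=False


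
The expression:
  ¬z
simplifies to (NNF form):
¬z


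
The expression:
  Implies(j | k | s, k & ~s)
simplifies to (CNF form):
~s & (k | ~j)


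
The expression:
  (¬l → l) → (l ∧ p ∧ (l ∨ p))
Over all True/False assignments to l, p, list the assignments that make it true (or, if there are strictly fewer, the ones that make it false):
is false only for:
  l=True, p=False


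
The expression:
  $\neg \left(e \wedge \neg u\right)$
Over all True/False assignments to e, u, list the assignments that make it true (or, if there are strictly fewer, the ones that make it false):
is false only for:
  e=True, u=False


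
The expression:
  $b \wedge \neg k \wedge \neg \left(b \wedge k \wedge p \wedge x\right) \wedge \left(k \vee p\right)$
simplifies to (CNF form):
$b \wedge p \wedge \neg k$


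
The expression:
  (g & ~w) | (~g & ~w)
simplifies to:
~w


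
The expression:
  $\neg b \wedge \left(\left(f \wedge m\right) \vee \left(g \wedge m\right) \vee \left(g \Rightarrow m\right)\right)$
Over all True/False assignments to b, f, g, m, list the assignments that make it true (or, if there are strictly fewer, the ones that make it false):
is true only for:
  b=False, f=False, g=False, m=False;
  b=False, f=False, g=False, m=True;
  b=False, f=False, g=True, m=True;
  b=False, f=True, g=False, m=False;
  b=False, f=True, g=False, m=True;
  b=False, f=True, g=True, m=True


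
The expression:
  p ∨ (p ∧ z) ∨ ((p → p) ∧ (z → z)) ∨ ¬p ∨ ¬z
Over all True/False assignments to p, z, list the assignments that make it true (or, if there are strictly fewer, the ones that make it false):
is always true.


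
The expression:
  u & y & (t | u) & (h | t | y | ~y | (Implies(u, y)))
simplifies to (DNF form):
u & y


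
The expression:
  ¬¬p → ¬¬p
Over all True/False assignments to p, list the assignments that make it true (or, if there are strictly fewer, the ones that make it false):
is always true.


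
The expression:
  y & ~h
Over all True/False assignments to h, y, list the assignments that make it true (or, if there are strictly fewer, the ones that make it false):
is true only for:
  h=False, y=True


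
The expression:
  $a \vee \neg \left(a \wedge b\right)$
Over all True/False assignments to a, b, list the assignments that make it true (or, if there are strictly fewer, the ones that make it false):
is always true.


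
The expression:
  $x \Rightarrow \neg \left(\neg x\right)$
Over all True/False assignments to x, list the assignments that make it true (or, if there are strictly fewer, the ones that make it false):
is always true.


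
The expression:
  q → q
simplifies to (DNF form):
True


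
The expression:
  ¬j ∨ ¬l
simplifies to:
¬j ∨ ¬l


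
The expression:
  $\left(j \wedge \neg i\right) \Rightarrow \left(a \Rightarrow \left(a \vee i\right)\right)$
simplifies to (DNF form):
$\text{True}$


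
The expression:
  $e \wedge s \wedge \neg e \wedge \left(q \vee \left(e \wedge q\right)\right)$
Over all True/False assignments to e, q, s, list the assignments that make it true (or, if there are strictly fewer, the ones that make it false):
is never true.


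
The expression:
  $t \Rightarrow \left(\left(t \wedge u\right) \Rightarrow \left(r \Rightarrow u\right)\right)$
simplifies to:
$\text{True}$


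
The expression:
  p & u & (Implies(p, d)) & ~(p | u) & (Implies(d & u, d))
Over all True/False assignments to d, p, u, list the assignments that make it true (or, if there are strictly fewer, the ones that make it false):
is never true.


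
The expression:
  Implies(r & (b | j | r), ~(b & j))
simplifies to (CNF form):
~b | ~j | ~r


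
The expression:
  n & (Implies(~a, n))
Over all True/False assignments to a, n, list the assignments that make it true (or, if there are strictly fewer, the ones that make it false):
is true only for:
  a=False, n=True;
  a=True, n=True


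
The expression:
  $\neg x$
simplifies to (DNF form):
$\neg x$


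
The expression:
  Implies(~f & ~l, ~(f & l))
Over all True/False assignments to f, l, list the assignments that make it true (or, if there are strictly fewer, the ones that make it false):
is always true.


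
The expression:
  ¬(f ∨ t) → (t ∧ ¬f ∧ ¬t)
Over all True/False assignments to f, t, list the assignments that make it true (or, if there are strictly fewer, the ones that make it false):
is false only for:
  f=False, t=False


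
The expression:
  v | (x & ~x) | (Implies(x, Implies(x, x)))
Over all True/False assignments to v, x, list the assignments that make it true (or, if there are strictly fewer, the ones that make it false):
is always true.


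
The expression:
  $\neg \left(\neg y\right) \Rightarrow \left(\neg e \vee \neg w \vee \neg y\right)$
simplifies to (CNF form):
$\neg e \vee \neg w \vee \neg y$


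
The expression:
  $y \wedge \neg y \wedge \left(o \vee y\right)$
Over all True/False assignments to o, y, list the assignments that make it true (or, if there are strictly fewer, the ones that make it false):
is never true.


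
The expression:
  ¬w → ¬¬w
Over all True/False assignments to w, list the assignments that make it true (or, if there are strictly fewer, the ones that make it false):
is true only for:
  w=True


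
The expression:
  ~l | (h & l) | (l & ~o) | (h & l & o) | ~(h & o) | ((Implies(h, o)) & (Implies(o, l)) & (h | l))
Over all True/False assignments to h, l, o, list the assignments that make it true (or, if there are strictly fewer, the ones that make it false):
is always true.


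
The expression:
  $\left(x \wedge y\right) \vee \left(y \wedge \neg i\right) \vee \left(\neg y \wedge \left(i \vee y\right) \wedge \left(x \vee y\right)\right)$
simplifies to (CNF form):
$\left(i \vee y\right) \wedge \left(x \vee \neg i\right)$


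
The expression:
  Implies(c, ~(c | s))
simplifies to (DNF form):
~c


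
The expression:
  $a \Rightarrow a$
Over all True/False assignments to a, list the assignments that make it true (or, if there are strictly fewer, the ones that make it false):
is always true.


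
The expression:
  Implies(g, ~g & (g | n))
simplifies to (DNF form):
~g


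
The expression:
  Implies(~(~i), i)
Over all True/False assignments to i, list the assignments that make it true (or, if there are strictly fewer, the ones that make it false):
is always true.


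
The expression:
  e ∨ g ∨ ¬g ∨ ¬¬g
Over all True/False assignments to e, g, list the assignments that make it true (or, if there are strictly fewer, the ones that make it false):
is always true.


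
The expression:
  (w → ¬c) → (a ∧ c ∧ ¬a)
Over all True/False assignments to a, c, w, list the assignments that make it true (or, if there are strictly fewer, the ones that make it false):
is true only for:
  a=False, c=True, w=True;
  a=True, c=True, w=True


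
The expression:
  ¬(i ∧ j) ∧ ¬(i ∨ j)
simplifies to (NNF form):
¬i ∧ ¬j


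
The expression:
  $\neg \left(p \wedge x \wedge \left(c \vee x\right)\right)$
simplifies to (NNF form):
$\neg p \vee \neg x$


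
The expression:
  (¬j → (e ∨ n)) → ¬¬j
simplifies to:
j ∨ (¬e ∧ ¬n)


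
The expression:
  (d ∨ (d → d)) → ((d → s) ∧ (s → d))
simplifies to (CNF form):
(d ∨ ¬s) ∧ (s ∨ ¬d)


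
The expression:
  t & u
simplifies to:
t & u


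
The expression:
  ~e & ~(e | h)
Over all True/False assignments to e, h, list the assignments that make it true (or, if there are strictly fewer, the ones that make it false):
is true only for:
  e=False, h=False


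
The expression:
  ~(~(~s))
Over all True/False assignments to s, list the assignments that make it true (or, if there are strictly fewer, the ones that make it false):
is true only for:
  s=False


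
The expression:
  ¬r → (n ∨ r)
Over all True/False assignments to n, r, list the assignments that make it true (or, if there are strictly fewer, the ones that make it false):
is false only for:
  n=False, r=False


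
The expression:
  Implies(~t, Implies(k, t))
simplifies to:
t | ~k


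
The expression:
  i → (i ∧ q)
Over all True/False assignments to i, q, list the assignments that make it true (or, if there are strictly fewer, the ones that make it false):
is false only for:
  i=True, q=False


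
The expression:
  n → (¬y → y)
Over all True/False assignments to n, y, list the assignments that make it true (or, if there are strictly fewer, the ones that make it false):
is false only for:
  n=True, y=False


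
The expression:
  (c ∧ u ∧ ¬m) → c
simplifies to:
True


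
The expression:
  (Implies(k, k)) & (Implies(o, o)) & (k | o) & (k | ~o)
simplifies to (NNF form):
k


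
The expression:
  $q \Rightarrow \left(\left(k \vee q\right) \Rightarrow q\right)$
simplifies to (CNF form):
$\text{True}$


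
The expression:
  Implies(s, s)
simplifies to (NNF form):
True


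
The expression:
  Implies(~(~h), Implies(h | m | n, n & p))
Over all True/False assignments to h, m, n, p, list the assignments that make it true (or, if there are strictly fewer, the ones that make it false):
is false only for:
  h=True, m=False, n=False, p=False;
  h=True, m=False, n=False, p=True;
  h=True, m=False, n=True, p=False;
  h=True, m=True, n=False, p=False;
  h=True, m=True, n=False, p=True;
  h=True, m=True, n=True, p=False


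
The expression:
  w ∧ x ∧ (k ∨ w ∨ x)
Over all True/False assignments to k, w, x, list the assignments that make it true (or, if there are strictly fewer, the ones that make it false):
is true only for:
  k=False, w=True, x=True;
  k=True, w=True, x=True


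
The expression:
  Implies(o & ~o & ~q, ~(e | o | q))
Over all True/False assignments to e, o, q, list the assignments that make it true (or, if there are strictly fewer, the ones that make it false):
is always true.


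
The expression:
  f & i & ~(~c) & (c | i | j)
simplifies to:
c & f & i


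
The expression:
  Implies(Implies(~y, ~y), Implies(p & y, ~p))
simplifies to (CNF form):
~p | ~y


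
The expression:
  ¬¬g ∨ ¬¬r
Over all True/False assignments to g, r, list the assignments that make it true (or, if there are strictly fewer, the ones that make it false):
is false only for:
  g=False, r=False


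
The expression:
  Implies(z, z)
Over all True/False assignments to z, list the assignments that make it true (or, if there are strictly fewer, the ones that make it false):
is always true.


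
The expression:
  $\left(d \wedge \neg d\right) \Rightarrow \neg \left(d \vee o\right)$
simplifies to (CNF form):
$\text{True}$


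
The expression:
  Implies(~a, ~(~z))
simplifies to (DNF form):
a | z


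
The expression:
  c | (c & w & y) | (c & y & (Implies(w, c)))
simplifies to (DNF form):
c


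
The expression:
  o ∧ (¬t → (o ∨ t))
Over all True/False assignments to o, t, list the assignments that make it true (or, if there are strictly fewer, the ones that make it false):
is true only for:
  o=True, t=False;
  o=True, t=True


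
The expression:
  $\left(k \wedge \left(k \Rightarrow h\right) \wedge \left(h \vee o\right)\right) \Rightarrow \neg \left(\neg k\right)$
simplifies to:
$\text{True}$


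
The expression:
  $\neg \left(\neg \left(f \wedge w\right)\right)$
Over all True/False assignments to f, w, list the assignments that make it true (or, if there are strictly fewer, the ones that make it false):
is true only for:
  f=True, w=True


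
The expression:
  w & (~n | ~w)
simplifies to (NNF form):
w & ~n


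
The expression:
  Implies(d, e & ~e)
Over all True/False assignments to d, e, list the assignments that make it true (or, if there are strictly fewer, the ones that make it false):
is true only for:
  d=False, e=False;
  d=False, e=True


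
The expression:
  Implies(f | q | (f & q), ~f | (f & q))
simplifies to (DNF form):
q | ~f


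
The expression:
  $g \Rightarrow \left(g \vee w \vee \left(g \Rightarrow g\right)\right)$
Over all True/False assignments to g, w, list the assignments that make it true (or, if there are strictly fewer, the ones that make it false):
is always true.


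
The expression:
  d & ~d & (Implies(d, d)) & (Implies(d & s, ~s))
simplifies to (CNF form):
False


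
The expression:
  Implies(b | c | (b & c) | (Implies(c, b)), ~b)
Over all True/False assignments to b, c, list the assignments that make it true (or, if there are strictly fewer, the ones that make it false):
is true only for:
  b=False, c=False;
  b=False, c=True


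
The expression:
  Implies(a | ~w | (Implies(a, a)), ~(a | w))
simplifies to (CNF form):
~a & ~w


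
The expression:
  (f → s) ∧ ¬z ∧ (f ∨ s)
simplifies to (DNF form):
s ∧ ¬z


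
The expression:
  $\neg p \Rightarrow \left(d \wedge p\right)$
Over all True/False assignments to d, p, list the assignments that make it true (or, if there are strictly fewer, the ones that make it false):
is true only for:
  d=False, p=True;
  d=True, p=True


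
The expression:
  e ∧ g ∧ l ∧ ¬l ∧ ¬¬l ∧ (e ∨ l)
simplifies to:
False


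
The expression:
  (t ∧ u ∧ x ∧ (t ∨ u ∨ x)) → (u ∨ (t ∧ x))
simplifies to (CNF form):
True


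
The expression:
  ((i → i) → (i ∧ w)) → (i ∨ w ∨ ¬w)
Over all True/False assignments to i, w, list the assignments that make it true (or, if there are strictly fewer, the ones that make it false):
is always true.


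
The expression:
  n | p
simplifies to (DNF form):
n | p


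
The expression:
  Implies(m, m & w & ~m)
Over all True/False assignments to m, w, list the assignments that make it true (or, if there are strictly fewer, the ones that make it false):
is true only for:
  m=False, w=False;
  m=False, w=True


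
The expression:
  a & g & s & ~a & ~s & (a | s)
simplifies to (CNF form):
False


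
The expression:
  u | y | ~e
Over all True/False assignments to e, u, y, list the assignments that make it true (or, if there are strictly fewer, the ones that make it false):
is false only for:
  e=True, u=False, y=False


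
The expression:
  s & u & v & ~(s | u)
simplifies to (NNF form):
False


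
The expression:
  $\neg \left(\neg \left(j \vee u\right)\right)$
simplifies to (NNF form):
$j \vee u$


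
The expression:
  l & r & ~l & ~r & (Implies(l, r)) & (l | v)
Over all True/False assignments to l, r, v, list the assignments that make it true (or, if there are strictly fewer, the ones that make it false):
is never true.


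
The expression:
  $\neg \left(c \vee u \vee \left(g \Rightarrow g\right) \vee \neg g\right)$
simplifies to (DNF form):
$\text{False}$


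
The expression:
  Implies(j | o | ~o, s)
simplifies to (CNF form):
s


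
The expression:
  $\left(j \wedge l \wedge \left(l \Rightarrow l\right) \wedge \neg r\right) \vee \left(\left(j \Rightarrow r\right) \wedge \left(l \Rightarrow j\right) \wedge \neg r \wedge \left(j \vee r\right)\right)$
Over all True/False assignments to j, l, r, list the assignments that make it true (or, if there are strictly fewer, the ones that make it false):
is true only for:
  j=True, l=True, r=False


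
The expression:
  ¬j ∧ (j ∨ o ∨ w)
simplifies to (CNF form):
¬j ∧ (o ∨ w)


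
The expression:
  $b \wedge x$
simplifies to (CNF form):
$b \wedge x$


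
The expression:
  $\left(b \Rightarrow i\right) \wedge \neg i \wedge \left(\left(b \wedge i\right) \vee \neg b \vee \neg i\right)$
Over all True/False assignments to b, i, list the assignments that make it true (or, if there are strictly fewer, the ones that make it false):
is true only for:
  b=False, i=False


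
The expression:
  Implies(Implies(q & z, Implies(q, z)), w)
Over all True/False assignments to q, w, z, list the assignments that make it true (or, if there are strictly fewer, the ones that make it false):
is true only for:
  q=False, w=True, z=False;
  q=False, w=True, z=True;
  q=True, w=True, z=False;
  q=True, w=True, z=True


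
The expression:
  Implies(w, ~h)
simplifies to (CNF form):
~h | ~w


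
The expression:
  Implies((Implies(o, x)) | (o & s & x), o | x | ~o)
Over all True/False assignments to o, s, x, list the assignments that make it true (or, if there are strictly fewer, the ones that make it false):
is always true.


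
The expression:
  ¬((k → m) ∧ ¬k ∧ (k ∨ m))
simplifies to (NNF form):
k ∨ ¬m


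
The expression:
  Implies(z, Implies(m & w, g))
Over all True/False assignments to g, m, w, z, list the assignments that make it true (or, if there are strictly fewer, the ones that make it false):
is false only for:
  g=False, m=True, w=True, z=True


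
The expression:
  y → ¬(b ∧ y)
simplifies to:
¬b ∨ ¬y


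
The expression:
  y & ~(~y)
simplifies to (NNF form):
y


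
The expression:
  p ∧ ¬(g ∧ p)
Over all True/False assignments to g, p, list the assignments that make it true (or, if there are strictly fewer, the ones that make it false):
is true only for:
  g=False, p=True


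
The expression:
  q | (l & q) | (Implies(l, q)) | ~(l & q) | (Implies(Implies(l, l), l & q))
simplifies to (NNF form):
True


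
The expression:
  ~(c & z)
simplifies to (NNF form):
~c | ~z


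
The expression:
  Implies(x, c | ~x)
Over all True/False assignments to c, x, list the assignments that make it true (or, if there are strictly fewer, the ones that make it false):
is false only for:
  c=False, x=True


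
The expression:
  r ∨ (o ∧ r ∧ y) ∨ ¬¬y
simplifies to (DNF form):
r ∨ y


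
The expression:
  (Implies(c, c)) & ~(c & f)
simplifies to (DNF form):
~c | ~f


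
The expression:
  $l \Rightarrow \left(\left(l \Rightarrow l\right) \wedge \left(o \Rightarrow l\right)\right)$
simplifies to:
$\text{True}$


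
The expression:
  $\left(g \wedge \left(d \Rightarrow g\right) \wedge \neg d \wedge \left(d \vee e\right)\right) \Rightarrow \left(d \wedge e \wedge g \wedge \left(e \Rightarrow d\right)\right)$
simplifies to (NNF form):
$d \vee \neg e \vee \neg g$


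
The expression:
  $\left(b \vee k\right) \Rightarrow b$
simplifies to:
$b \vee \neg k$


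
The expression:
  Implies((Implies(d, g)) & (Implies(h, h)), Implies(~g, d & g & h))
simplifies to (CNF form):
d | g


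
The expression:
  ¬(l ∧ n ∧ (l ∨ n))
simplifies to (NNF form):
¬l ∨ ¬n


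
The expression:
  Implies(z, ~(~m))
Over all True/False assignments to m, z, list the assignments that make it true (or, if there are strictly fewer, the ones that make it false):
is false only for:
  m=False, z=True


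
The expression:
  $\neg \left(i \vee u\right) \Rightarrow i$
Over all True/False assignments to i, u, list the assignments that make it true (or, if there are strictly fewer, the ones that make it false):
is false only for:
  i=False, u=False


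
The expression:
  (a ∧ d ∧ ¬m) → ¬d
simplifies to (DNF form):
m ∨ ¬a ∨ ¬d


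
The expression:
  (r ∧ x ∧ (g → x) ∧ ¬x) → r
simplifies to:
True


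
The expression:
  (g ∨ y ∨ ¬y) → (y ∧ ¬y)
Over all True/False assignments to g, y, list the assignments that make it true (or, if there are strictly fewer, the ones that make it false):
is never true.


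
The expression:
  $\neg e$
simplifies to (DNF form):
$\neg e$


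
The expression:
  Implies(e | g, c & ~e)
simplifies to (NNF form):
~e & (c | ~g)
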